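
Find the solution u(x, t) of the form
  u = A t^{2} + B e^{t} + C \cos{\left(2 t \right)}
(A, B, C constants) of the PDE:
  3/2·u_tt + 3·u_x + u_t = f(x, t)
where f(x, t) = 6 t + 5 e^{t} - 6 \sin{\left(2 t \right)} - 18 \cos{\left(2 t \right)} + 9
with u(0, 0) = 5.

Substitute the ansatz u = A t^{2} + B e^{t} + C \cos{\left(2 t \right)} into the left-hand side.
Derivatives of the ansatz:
  u_tt = 2 A + B e^{t} - 4 C \cos{\left(2 t \right)}
  u_x = 0
  u_t = 2 A t + B e^{t} - 2 C \sin{\left(2 t \right)}
Term by term:
  3/2·u_tt = 3 A + \frac{3 B e^{t}}{2} - 6 C \cos{\left(2 t \right)}
  3·u_x = 0
  u_t = 2 A t + B e^{t} - 2 C \sin{\left(2 t \right)}
So the left-hand side equals
  2 A t + 3 A + \frac{5 B e^{t}}{2} - 2 C \sin{\left(2 t \right)} - 6 C \cos{\left(2 t \right)}
This must equal f(x, t) = 6 t + 5 e^{t} - 6 \sin{\left(2 t \right)} - 18 \cos{\left(2 t \right)} + 9 identically.
Matching coefficients of the independent functions:
  [constant term]:  3 A = 9
  [t]:  2 A = 6
  [e^{t}]:  \frac{5 B}{2} = 5
  [\sin{\left(2 t \right)}]:  - 2 C = -6
  [\cos{\left(2 t \right)}]:  - 6 C = -18
Solving: A = 3, B = 2, C = 3.
Check against the point condition:
  u(0, 0) = 5  ⟹  B + C = 5  ✓
Hence u(x, t) = 3 t^{2} + 2 e^{t} + 3 \cos{\left(2 t \right)}.

Answer: u(x, t) = 3 t^{2} + 2 e^{t} + 3 \cos{\left(2 t \right)}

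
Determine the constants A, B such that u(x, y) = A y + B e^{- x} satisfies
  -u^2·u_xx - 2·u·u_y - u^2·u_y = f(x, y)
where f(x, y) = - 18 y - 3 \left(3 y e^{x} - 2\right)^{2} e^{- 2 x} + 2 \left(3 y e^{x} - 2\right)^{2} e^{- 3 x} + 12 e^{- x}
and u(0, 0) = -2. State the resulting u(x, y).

Answer: u(x, y) = 3 y - 2 e^{- x}

Derivation:
Substitute the ansatz u = A y + B e^{- x} into the left-hand side.
Derivatives of the ansatz:
  u_xx = B e^{- x}
  u_y = A
Term by term:
  -u^2·u_xx = - A^{2} B y^{2} e^{- x} - 2 A B^{2} y e^{- 2 x} - B^{3} e^{- 3 x}
  -2·u·u_y = - 2 A^{2} y - 2 A B e^{- x}
  -u^2·u_y = - A^{3} y^{2} - 2 A^{2} B y e^{- x} - A B^{2} e^{- 2 x}
So the left-hand side equals
  - A^{3} y^{2} - A^{2} B y^{2} e^{- x} - 2 A^{2} B y e^{- x} - 2 A^{2} y - 2 A B^{2} y e^{- 2 x} - A B^{2} e^{- 2 x} - 2 A B e^{- x} - B^{3} e^{- 3 x}
This must equal f(x, y) identically; expanded, f = - 27 y^{2} + 18 y^{2} e^{- x} - 18 y + 36 y e^{- x} - 24 y e^{- 2 x} + 12 e^{- x} - 12 e^{- 2 x} + 8 e^{- 3 x}.
Matching coefficients of the independent functions:
  [y]:  - 2 A^{2} = -18
  [y^{2}]:  - A^{3} = -27
  [y e^{- 2 x}]:  - 2 A B^{2} = -24
  [y e^{- x}]:  - 2 A^{2} B = 36
  [y^{2} e^{- x}]:  - A^{2} B = 18
  [e^{- 3 x}]:  - B^{3} = 8
  [e^{- 2 x}]:  - A B^{2} = -12
  [e^{- x}]:  - 2 A B = 12
Solving: A = 3, B = -2.
Check against the point condition:
  u(0, 0) = -2  ⟹  B = -2  ✓
Hence u(x, y) = 3 y - 2 e^{- x}.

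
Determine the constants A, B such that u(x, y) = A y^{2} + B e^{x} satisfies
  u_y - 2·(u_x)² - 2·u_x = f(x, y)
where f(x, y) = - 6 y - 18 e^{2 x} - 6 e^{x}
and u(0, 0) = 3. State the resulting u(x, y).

Substitute the ansatz u = A y^{2} + B e^{x} into the left-hand side.
Derivatives of the ansatz:
  u_y = 2 A y
  u_x = B e^{x}
Term by term:
  u_y = 2 A y
  -2·(u_x)² = - 2 B^{2} e^{2 x}
  -2·u_x = - 2 B e^{x}
So the left-hand side equals
  2 A y - 2 B^{2} e^{2 x} - 2 B e^{x}
This must equal f(x, y) = - 6 y - 18 e^{2 x} - 6 e^{x} identically.
Matching coefficients of the independent functions:
  [y]:  2 A = -6
  [e^{x}]:  - 2 B = -6
  [e^{2 x}]:  - 2 B^{2} = -18
Solving: A = -3, B = 3.
Check against the point condition:
  u(0, 0) = 3  ⟹  B = 3  ✓
Hence u(x, y) = - 3 y^{2} + 3 e^{x}.

Answer: u(x, y) = - 3 y^{2} + 3 e^{x}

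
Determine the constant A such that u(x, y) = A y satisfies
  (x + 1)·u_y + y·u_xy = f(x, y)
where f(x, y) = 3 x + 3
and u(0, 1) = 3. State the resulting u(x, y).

Substitute the ansatz u = A y into the left-hand side.
Derivatives of the ansatz:
  u_y = A
  u_xy = 0
Term by term:
  (x + 1)·u_y = A x + A
  y·u_xy = 0
So the left-hand side equals
  A x + A
This must equal f(x, y) = 3 x + 3 identically.
Matching coefficients of the independent functions:
  [constant term, x]:  A = 3
Solving: A = 3.
Check against the point condition:
  u(0, 1) = 3  ⟹  A = 3  ✓
Hence u(x, y) = 3 y.

Answer: u(x, y) = 3 y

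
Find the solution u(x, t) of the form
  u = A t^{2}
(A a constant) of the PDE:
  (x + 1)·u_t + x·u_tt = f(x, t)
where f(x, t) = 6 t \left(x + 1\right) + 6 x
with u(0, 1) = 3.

Substitute the ansatz u = A t^{2} into the left-hand side.
Derivatives of the ansatz:
  u_t = 2 A t
  u_tt = 2 A
Term by term:
  (x + 1)·u_t = 2 A t x + 2 A t
  x·u_tt = 2 A x
So the left-hand side equals
  2 A t x + 2 A t + 2 A x
This must equal f(x, t) = 6 t \left(x + 1\right) + 6 x identically.
Matching coefficients of the independent functions:
  [t, x, t x]:  2 A = 6
Solving: A = 3.
Check against the point condition:
  u(0, 1) = 3  ⟹  A = 3  ✓
Hence u(x, t) = 3 t^{2}.

Answer: u(x, t) = 3 t^{2}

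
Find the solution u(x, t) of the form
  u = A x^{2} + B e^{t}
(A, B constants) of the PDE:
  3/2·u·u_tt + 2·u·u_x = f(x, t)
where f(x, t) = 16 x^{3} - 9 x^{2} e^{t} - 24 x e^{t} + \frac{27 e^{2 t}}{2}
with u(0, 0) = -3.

Substitute the ansatz u = A x^{2} + B e^{t} into the left-hand side.
Derivatives of the ansatz:
  u_tt = B e^{t}
  u_x = 2 A x
Term by term:
  3/2·u·u_tt = \frac{3 A B x^{2} e^{t}}{2} + \frac{3 B^{2} e^{2 t}}{2}
  2·u·u_x = 4 A^{2} x^{3} + 4 A B x e^{t}
So the left-hand side equals
  4 A^{2} x^{3} + \frac{3 A B x^{2} e^{t}}{2} + 4 A B x e^{t} + \frac{3 B^{2} e^{2 t}}{2}
This must equal f(x, t) = 16 x^{3} - 9 x^{2} e^{t} - 24 x e^{t} + \frac{27 e^{2 t}}{2} identically.
Matching coefficients of the independent functions:
  [x^{3}]:  4 A^{2} = 16
  [x e^{t}]:  4 A B = -24
  [x^{2} e^{t}]:  \frac{3 A B}{2} = -9
  [e^{2 t}]:  \frac{3 B^{2}}{2} = \frac{27}{2}
These equations allow (A, B) = (-2, 3) or (2, -3).
Impose the point condition(s):
  u(0, 0) = -3  ⟹  B = -3
Only A = 2, B = -3 satisfies everything.
Hence u(x, t) = 2 x^{2} - 3 e^{t}.

Answer: u(x, t) = 2 x^{2} - 3 e^{t}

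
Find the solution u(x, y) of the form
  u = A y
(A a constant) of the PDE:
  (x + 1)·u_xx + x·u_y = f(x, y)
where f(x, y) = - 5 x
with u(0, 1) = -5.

Substitute the ansatz u = A y into the left-hand side.
Derivatives of the ansatz:
  u_xx = 0
  u_y = A
Term by term:
  (x + 1)·u_xx = 0
  x·u_y = A x
So the left-hand side equals
  A x
This must equal f(x, y) = - 5 x identically.
Matching coefficients of the independent functions:
  [x]:  A = -5
Solving: A = -5.
Check against the point condition:
  u(0, 1) = -5  ⟹  A = -5  ✓
Hence u(x, y) = - 5 y.

Answer: u(x, y) = - 5 y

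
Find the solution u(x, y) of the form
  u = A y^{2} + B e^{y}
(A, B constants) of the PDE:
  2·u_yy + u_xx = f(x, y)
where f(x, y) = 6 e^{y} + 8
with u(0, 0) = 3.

Substitute the ansatz u = A y^{2} + B e^{y} into the left-hand side.
Derivatives of the ansatz:
  u_yy = 2 A + B e^{y}
  u_xx = 0
Term by term:
  2·u_yy = 4 A + 2 B e^{y}
  u_xx = 0
So the left-hand side equals
  4 A + 2 B e^{y}
This must equal f(x, y) = 6 e^{y} + 8 identically.
Matching coefficients of the independent functions:
  [constant term]:  4 A = 8
  [e^{y}]:  2 B = 6
Solving: A = 2, B = 3.
Check against the point condition:
  u(0, 0) = 3  ⟹  B = 3  ✓
Hence u(x, y) = 2 y^{2} + 3 e^{y}.

Answer: u(x, y) = 2 y^{2} + 3 e^{y}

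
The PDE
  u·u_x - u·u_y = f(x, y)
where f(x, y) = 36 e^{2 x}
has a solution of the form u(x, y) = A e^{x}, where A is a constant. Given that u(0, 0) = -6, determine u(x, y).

Substitute the ansatz u = A e^{x} into the left-hand side.
Derivatives of the ansatz:
  u_x = A e^{x}
  u_y = 0
Term by term:
  u·u_x = A^{2} e^{2 x}
  -u·u_y = 0
So the left-hand side equals
  A^{2} e^{2 x}
This must equal f(x, y) = 36 e^{2 x} identically.
Matching coefficients of the independent functions:
  [e^{2 x}]:  A^{2} = 36
These equations allow (A) = (-6) or (6).
Impose the point condition(s):
  u(0, 0) = -6  ⟹  A = -6
Only A = -6 satisfies everything.
Hence u(x, y) = - 6 e^{x}.

Answer: u(x, y) = - 6 e^{x}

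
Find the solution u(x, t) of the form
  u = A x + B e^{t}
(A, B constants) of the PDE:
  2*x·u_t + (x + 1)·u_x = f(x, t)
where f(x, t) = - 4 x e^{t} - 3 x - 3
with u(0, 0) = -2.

Substitute the ansatz u = A x + B e^{t} into the left-hand side.
Derivatives of the ansatz:
  u_t = B e^{t}
  u_x = A
Term by term:
  2*x·u_t = 2 B x e^{t}
  (x + 1)·u_x = A x + A
So the left-hand side equals
  A x + A + 2 B x e^{t}
This must equal f(x, t) = - 4 x e^{t} - 3 x - 3 identically.
Matching coefficients of the independent functions:
  [constant term, x]:  A = -3
  [x e^{t}]:  2 B = -4
Solving: A = -3, B = -2.
Check against the point condition:
  u(0, 0) = -2  ⟹  B = -2  ✓
Hence u(x, t) = - 3 x - 2 e^{t}.

Answer: u(x, t) = - 3 x - 2 e^{t}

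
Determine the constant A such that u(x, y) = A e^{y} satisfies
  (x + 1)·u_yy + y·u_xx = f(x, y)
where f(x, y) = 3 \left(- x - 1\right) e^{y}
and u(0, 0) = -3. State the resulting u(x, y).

Substitute the ansatz u = A e^{y} into the left-hand side.
Derivatives of the ansatz:
  u_yy = A e^{y}
  u_xx = 0
Term by term:
  (x + 1)·u_yy = A x e^{y} + A e^{y}
  y·u_xx = 0
So the left-hand side equals
  A x e^{y} + A e^{y}
This must equal f(x, y) identically; expanded, f = - 3 x e^{y} - 3 e^{y}.
Matching coefficients of the independent functions:
  [x e^{y}, e^{y}]:  A = -3
Solving: A = -3.
Check against the point condition:
  u(0, 0) = -3  ⟹  A = -3  ✓
Hence u(x, y) = - 3 e^{y}.

Answer: u(x, y) = - 3 e^{y}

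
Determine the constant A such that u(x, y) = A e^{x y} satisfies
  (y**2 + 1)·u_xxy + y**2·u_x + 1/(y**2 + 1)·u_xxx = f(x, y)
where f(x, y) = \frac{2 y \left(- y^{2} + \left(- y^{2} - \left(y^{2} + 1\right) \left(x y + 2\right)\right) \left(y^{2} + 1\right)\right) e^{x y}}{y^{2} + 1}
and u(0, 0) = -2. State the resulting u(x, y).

Substitute the ansatz u = A e^{x y} into the left-hand side.
Derivatives of the ansatz:
  u_xxy = A x y^{2} e^{x y} + 2 A y e^{x y}
  u_x = A y e^{x y}
  u_xxx = A y^{3} e^{x y}
Term by term:
  (y**2 + 1)·u_xxy = A x y^{4} e^{x y} + A x y^{2} e^{x y} + 2 A y^{3} e^{x y} + 2 A y e^{x y}
  y**2·u_x = A y^{3} e^{x y}
  1/(y**2 + 1)·u_xxx = \frac{A y^{3} e^{x y}}{y^{2} + 1}
So the left-hand side equals
  A x y^{4} e^{x y} + A x y^{2} e^{x y} + 3 A y^{3} e^{x y} + \frac{A y^{3} e^{x y}}{y^{2} + 1} + 2 A y e^{x y}
This must equal f(x, y) identically; expanded, f = - 2 x y^{4} e^{x y} - 2 x y^{2} e^{x y} - 6 y^{3} e^{x y} - \frac{2 y^{3} e^{x y}}{y^{2} + 1} - 4 y e^{x y}.
Matching coefficients of the independent functions:
  [y e^{x y}]:  2 A = -4
  [y^{3} e^{x y}]:  3 A = -6
  [x y^{2} e^{x y}, x y^{4} e^{x y}, \frac{y^{3} e^{x y}}{y^{2} + 1}]:  A = -2
Solving: A = -2.
Check against the point condition:
  u(0, 0) = -2  ⟹  A = -2  ✓
Hence u(x, y) = - 2 e^{x y}.

Answer: u(x, y) = - 2 e^{x y}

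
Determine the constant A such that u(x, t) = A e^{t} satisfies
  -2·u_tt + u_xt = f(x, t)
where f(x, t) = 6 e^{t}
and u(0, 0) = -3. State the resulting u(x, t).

Answer: u(x, t) = - 3 e^{t}

Derivation:
Substitute the ansatz u = A e^{t} into the left-hand side.
Derivatives of the ansatz:
  u_tt = A e^{t}
  u_xt = 0
Term by term:
  -2·u_tt = - 2 A e^{t}
  u_xt = 0
So the left-hand side equals
  - 2 A e^{t}
This must equal f(x, t) = 6 e^{t} identically.
Matching coefficients of the independent functions:
  [e^{t}]:  - 2 A = 6
Solving: A = -3.
Check against the point condition:
  u(0, 0) = -3  ⟹  A = -3  ✓
Hence u(x, t) = - 3 e^{t}.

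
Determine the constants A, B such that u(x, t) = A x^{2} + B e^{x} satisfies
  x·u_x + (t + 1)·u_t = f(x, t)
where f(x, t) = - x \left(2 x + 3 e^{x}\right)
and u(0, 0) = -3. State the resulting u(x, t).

Substitute the ansatz u = A x^{2} + B e^{x} into the left-hand side.
Derivatives of the ansatz:
  u_x = 2 A x + B e^{x}
  u_t = 0
Term by term:
  x·u_x = 2 A x^{2} + B x e^{x}
  (t + 1)·u_t = 0
So the left-hand side equals
  2 A x^{2} + B x e^{x}
This must equal f(x, t) identically; expanded, f = - 2 x^{2} - 3 x e^{x}.
Matching coefficients of the independent functions:
  [x^{2}]:  2 A = -2
  [x e^{x}]:  B = -3
Solving: A = -1, B = -3.
Check against the point condition:
  u(0, 0) = -3  ⟹  B = -3  ✓
Hence u(x, t) = - x^{2} - 3 e^{x}.

Answer: u(x, t) = - x^{2} - 3 e^{x}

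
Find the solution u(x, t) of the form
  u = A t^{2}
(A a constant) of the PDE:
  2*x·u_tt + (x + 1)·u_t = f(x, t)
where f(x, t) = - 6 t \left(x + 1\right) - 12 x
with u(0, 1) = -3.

Substitute the ansatz u = A t^{2} into the left-hand side.
Derivatives of the ansatz:
  u_tt = 2 A
  u_t = 2 A t
Term by term:
  2*x·u_tt = 4 A x
  (x + 1)·u_t = 2 A t x + 2 A t
So the left-hand side equals
  2 A t x + 2 A t + 4 A x
This must equal f(x, t) = - 6 t \left(x + 1\right) - 12 x identically.
Matching coefficients of the independent functions:
  [t, t x]:  2 A = -6
  [x]:  4 A = -12
Solving: A = -3.
Check against the point condition:
  u(0, 1) = -3  ⟹  A = -3  ✓
Hence u(x, t) = - 3 t^{2}.

Answer: u(x, t) = - 3 t^{2}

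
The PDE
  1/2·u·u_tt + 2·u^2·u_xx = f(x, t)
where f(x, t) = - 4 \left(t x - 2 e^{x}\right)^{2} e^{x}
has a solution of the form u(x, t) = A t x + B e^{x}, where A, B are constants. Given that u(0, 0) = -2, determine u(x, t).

Substitute the ansatz u = A t x + B e^{x} into the left-hand side.
Derivatives of the ansatz:
  u_tt = 0
  u_xx = B e^{x}
Term by term:
  1/2·u·u_tt = 0
  2·u^2·u_xx = 2 A^{2} B t^{2} x^{2} e^{x} + 4 A B^{2} t x e^{2 x} + 2 B^{3} e^{3 x}
So the left-hand side equals
  2 A^{2} B t^{2} x^{2} e^{x} + 4 A B^{2} t x e^{2 x} + 2 B^{3} e^{3 x}
This must equal f(x, t) identically; expanded, f = - 4 t^{2} x^{2} e^{x} + 16 t x e^{2 x} - 16 e^{3 x}.
Matching coefficients of the independent functions:
  [t x e^{2 x}]:  4 A B^{2} = 16
  [t^{2} x^{2} e^{x}]:  2 A^{2} B = -4
  [e^{3 x}]:  2 B^{3} = -16
Solving: A = 1, B = -2.
Check against the point condition:
  u(0, 0) = -2  ⟹  B = -2  ✓
Hence u(x, t) = t x - 2 e^{x}.

Answer: u(x, t) = t x - 2 e^{x}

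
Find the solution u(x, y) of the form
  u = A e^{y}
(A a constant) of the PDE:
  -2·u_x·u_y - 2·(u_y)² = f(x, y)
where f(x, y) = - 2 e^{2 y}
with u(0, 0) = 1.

Answer: u(x, y) = e^{y}

Derivation:
Substitute the ansatz u = A e^{y} into the left-hand side.
Derivatives of the ansatz:
  u_x = 0
  u_y = A e^{y}
Term by term:
  -2·u_x·u_y = 0
  -2·(u_y)² = - 2 A^{2} e^{2 y}
So the left-hand side equals
  - 2 A^{2} e^{2 y}
This must equal f(x, y) = - 2 e^{2 y} identically.
Matching coefficients of the independent functions:
  [e^{2 y}]:  - 2 A^{2} = -2
These equations allow (A) = (-1) or (1).
Impose the point condition(s):
  u(0, 0) = 1  ⟹  A = 1
Only A = 1 satisfies everything.
Hence u(x, y) = e^{y}.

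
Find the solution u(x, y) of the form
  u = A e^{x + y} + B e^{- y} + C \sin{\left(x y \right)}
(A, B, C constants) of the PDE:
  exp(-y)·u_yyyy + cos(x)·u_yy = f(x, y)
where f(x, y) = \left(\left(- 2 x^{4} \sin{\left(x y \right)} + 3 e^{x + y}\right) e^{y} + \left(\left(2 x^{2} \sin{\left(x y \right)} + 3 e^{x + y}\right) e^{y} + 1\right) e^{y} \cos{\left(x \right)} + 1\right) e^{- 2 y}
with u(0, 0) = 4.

Substitute the ansatz u = A e^{x + y} + B e^{- y} + C \sin{\left(x y \right)} into the left-hand side.
Derivatives of the ansatz:
  u_yyyy = A e^{x} e^{y} + B e^{- y} + C x^{4} \sin{\left(x y \right)}
  u_yy = A e^{x} e^{y} + B e^{- y} - C x^{2} \sin{\left(x y \right)}
Term by term:
  exp(-y)·u_yyyy = A e^{x} + B e^{- 2 y} + C x^{4} e^{- y} \sin{\left(x y \right)}
  cos(x)·u_yy = A e^{x} e^{y} \cos{\left(x \right)} + B e^{- y} \cos{\left(x \right)} - C x^{2} \sin{\left(x y \right)} \cos{\left(x \right)}
So the left-hand side equals
  A e^{x} e^{y} \cos{\left(x \right)} + A e^{x} + B e^{- y} \cos{\left(x \right)} + B e^{- 2 y} + C x^{4} e^{- y} \sin{\left(x y \right)} - C x^{2} \sin{\left(x y \right)} \cos{\left(x \right)}
This must equal f(x, y) identically; expanded, f = - 2 x^{4} e^{- y} \sin{\left(x y \right)} + 2 x^{2} \sin{\left(x y \right)} \cos{\left(x \right)} + 3 e^{x} e^{y} \cos{\left(x \right)} + 3 e^{x} + e^{- y} \cos{\left(x \right)} + e^{- 2 y}.
Matching coefficients of the independent functions:
  [e^{- y} \cos{\left(x \right)}, e^{- 2 y}]:  B = 1
  [x^{2} \sin{\left(x y \right)} \cos{\left(x \right)}]:  - C = 2
  [x^{4} e^{- y} \sin{\left(x y \right)}]:  C = -2
  [e^{x} e^{y} \cos{\left(x \right)}, e^{x}]:  A = 3
Solving: A = 3, B = 1, C = -2.
Check against the point condition:
  u(0, 0) = 4  ⟹  A + B = 4  ✓
Hence u(x, y) = 3 e^{x + y} - 2 \sin{\left(x y \right)} + e^{- y}.

Answer: u(x, y) = 3 e^{x + y} - 2 \sin{\left(x y \right)} + e^{- y}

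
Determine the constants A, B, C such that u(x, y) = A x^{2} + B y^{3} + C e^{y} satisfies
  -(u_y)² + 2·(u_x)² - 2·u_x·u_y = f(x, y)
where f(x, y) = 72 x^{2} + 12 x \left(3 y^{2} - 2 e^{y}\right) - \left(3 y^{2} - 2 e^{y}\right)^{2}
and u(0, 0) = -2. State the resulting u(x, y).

Substitute the ansatz u = A x^{2} + B y^{3} + C e^{y} into the left-hand side.
Derivatives of the ansatz:
  u_y = 3 B y^{2} + C e^{y}
  u_x = 2 A x
Term by term:
  -(u_y)² = - 9 B^{2} y^{4} - 6 B C y^{2} e^{y} - C^{2} e^{2 y}
  2·(u_x)² = 8 A^{2} x^{2}
  -2·u_x·u_y = - 12 A B x y^{2} - 4 A C x e^{y}
So the left-hand side equals
  8 A^{2} x^{2} - 12 A B x y^{2} - 4 A C x e^{y} - 9 B^{2} y^{4} - 6 B C y^{2} e^{y} - C^{2} e^{2 y}
This must equal f(x, y) identically; expanded, f = 72 x^{2} + 36 x y^{2} - 24 x e^{y} - 9 y^{4} + 12 y^{2} e^{y} - 4 e^{2 y}.
Matching coefficients of the independent functions:
  [x^{2}]:  8 A^{2} = 72
  [y^{4}]:  - 9 B^{2} = -9
  [x y^{2}]:  - 12 A B = 36
  [x e^{y}]:  - 4 A C = -24
  [y^{2} e^{y}]:  - 6 B C = 12
  [e^{2 y}]:  - C^{2} = -4
These equations allow (A, B, C) = (-3, 1, -2) or (3, -1, 2).
Impose the point condition(s):
  u(0, 0) = -2  ⟹  C = -2
Only A = -3, B = 1, C = -2 satisfies everything.
Hence u(x, y) = - 3 x^{2} + y^{3} - 2 e^{y}.

Answer: u(x, y) = - 3 x^{2} + y^{3} - 2 e^{y}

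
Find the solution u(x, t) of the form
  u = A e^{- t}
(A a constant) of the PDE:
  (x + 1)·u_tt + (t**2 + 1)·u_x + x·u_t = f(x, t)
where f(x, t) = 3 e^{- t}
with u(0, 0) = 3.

Answer: u(x, t) = 3 e^{- t}

Derivation:
Substitute the ansatz u = A e^{- t} into the left-hand side.
Derivatives of the ansatz:
  u_tt = A e^{- t}
  u_x = 0
  u_t = - A e^{- t}
Term by term:
  (x + 1)·u_tt = A x e^{- t} + A e^{- t}
  (t**2 + 1)·u_x = 0
  x·u_t = - A x e^{- t}
So the left-hand side equals
  A e^{- t}
This must equal f(x, t) = 3 e^{- t} identically.
Matching coefficients of the independent functions:
  [e^{- t}]:  A = 3
Solving: A = 3.
Check against the point condition:
  u(0, 0) = 3  ⟹  A = 3  ✓
Hence u(x, t) = 3 e^{- t}.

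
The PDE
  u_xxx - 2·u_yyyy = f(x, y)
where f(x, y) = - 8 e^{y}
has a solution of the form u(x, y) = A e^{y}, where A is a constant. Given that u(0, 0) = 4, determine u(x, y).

Substitute the ansatz u = A e^{y} into the left-hand side.
Derivatives of the ansatz:
  u_xxx = 0
  u_yyyy = A e^{y}
Term by term:
  u_xxx = 0
  -2·u_yyyy = - 2 A e^{y}
So the left-hand side equals
  - 2 A e^{y}
This must equal f(x, y) = - 8 e^{y} identically.
Matching coefficients of the independent functions:
  [e^{y}]:  - 2 A = -8
Solving: A = 4.
Check against the point condition:
  u(0, 0) = 4  ⟹  A = 4  ✓
Hence u(x, y) = 4 e^{y}.

Answer: u(x, y) = 4 e^{y}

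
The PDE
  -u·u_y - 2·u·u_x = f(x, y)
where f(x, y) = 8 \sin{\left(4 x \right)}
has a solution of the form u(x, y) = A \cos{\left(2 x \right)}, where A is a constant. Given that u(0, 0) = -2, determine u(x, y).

Answer: u(x, y) = - 2 \cos{\left(2 x \right)}

Derivation:
Substitute the ansatz u = A \cos{\left(2 x \right)} into the left-hand side.
Derivatives of the ansatz:
  u_y = 0
  u_x = - 2 A \sin{\left(2 x \right)}
Term by term:
  -u·u_y = 0
  -2·u·u_x = 4 A^{2} \sin{\left(2 x \right)} \cos{\left(2 x \right)}
So the left-hand side equals
  4 A^{2} \sin{\left(2 x \right)} \cos{\left(2 x \right)}
This must equal f(x, y) identically; expanded, f = 16 \sin{\left(2 x \right)} \cos{\left(2 x \right)}.
Matching coefficients of the independent functions:
  [\sin{\left(2 x \right)} \cos{\left(2 x \right)}]:  4 A^{2} = 16
These equations allow (A) = (-2) or (2).
Impose the point condition(s):
  u(0, 0) = -2  ⟹  A = -2
Only A = -2 satisfies everything.
Hence u(x, y) = - 2 \cos{\left(2 x \right)}.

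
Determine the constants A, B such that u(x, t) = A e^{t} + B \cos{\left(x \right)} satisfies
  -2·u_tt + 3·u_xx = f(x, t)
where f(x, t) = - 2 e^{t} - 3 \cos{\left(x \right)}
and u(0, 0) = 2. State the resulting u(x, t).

Substitute the ansatz u = A e^{t} + B \cos{\left(x \right)} into the left-hand side.
Derivatives of the ansatz:
  u_tt = A e^{t}
  u_xx = - B \cos{\left(x \right)}
Term by term:
  -2·u_tt = - 2 A e^{t}
  3·u_xx = - 3 B \cos{\left(x \right)}
So the left-hand side equals
  - 2 A e^{t} - 3 B \cos{\left(x \right)}
This must equal f(x, t) = - 2 e^{t} - 3 \cos{\left(x \right)} identically.
Matching coefficients of the independent functions:
  [e^{t}]:  - 2 A = -2
  [\cos{\left(x \right)}]:  - 3 B = -3
Solving: A = 1, B = 1.
Check against the point condition:
  u(0, 0) = 2  ⟹  A + B = 2  ✓
Hence u(x, t) = e^{t} + \cos{\left(x \right)}.

Answer: u(x, t) = e^{t} + \cos{\left(x \right)}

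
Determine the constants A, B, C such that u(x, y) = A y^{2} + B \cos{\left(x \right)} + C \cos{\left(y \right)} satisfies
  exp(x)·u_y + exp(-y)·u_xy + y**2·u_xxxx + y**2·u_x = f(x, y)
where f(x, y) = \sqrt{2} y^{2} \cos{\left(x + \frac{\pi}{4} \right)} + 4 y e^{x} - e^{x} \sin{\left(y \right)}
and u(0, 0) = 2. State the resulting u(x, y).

Substitute the ansatz u = A y^{2} + B \cos{\left(x \right)} + C \cos{\left(y \right)} into the left-hand side.
Derivatives of the ansatz:
  u_y = 2 A y - C \sin{\left(y \right)}
  u_xy = 0
  u_xxxx = B \cos{\left(x \right)}
  u_x = - B \sin{\left(x \right)}
Term by term:
  exp(x)·u_y = 2 A y e^{x} - C e^{x} \sin{\left(y \right)}
  exp(-y)·u_xy = 0
  y**2·u_xxxx = B y^{2} \cos{\left(x \right)}
  y**2·u_x = - B y^{2} \sin{\left(x \right)}
So the left-hand side equals
  2 A y e^{x} - B y^{2} \sin{\left(x \right)} + B y^{2} \cos{\left(x \right)} - C e^{x} \sin{\left(y \right)}
This must equal f(x, y) identically; expanded, f = - y^{2} \sin{\left(x \right)} + y^{2} \cos{\left(x \right)} + 4 y e^{x} - e^{x} \sin{\left(y \right)}.
Matching coefficients of the independent functions:
  [y e^{x}]:  2 A = 4
  [y^{2} \sin{\left(x \right)}]:  - B = -1
  [y^{2} \cos{\left(x \right)}]:  B = 1
  [e^{x} \sin{\left(y \right)}]:  - C = -1
Solving: A = 2, B = 1, C = 1.
Check against the point condition:
  u(0, 0) = 2  ⟹  B + C = 2  ✓
Hence u(x, y) = 2 y^{2} + \cos{\left(x \right)} + \cos{\left(y \right)}.

Answer: u(x, y) = 2 y^{2} + \cos{\left(x \right)} + \cos{\left(y \right)}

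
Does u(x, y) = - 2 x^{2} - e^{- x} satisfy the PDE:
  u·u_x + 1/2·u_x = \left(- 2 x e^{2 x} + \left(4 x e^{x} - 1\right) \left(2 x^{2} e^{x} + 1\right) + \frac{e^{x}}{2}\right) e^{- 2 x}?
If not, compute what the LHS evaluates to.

Answer: Yes

Derivation:
Evaluate each term of the left-hand side for u = - 2 x^{2} - e^{- x}.
Derivatives:
  u_x = - 4 x + e^{- x}
Terms:
  u·u_x = \left(4 x e^{x} - 1\right) \left(2 x^{2} e^{x} + 1\right) e^{- 2 x}
  1/2·u_x = - 2 x + \frac{e^{- x}}{2}
Sum: LHS = \left(- 2 x e^{2 x} + \left(4 x e^{x} - 1\right) \left(2 x^{2} e^{x} + 1\right) + \frac{e^{x}}{2}\right) e^{- 2 x}
This is exactly the given right-hand side, so u is a solution.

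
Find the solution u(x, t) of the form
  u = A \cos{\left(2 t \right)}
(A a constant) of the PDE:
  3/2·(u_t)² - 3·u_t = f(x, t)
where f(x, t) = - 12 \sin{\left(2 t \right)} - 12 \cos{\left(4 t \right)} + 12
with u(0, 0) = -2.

Substitute the ansatz u = A \cos{\left(2 t \right)} into the left-hand side.
Derivatives of the ansatz:
  u_t = - 2 A \sin{\left(2 t \right)}
Term by term:
  3/2·(u_t)² = 6 A^{2} \sin^{2}{\left(2 t \right)}
  -3·u_t = 6 A \sin{\left(2 t \right)}
So the left-hand side equals
  6 A^{2} \sin^{2}{\left(2 t \right)} + 6 A \sin{\left(2 t \right)}
This must equal f(x, t) identically; expanded, f = 24 \sin^{2}{\left(2 t \right)} - 12 \sin{\left(2 t \right)}.
Matching coefficients of the independent functions:
  [\sin{\left(2 t \right)}]:  6 A = -12
  [\sin^{2}{\left(2 t \right)}]:  6 A^{2} = 24
Solving: A = -2.
Check against the point condition:
  u(0, 0) = -2  ⟹  A = -2  ✓
Hence u(x, t) = - 2 \cos{\left(2 t \right)}.

Answer: u(x, t) = - 2 \cos{\left(2 t \right)}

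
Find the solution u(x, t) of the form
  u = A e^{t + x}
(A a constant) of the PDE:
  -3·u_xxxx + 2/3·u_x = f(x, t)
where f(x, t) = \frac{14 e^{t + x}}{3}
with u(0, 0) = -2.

Substitute the ansatz u = A e^{t + x} into the left-hand side.
Derivatives of the ansatz:
  u_xxxx = A e^{t} e^{x}
  u_x = A e^{t} e^{x}
Term by term:
  -3·u_xxxx = - 3 A e^{t} e^{x}
  2/3·u_x = \frac{2 A e^{t} e^{x}}{3}
So the left-hand side equals
  - \frac{7 A e^{t} e^{x}}{3}
This must equal f(x, t) identically; expanded, f = \frac{14 e^{t} e^{x}}{3}.
Matching coefficients of the independent functions:
  [e^{t} e^{x}]:  - \frac{7 A}{3} = \frac{14}{3}
Solving: A = -2.
Check against the point condition:
  u(0, 0) = -2  ⟹  A = -2  ✓
Hence u(x, t) = - 2 e^{t + x}.

Answer: u(x, t) = - 2 e^{t + x}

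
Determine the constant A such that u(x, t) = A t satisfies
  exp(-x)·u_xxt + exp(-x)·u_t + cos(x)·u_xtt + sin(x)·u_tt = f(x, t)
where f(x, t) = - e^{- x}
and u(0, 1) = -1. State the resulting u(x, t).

Answer: u(x, t) = - t

Derivation:
Substitute the ansatz u = A t into the left-hand side.
Derivatives of the ansatz:
  u_xxt = 0
  u_t = A
  u_xtt = 0
  u_tt = 0
Term by term:
  exp(-x)·u_xxt = 0
  exp(-x)·u_t = A e^{- x}
  cos(x)·u_xtt = 0
  sin(x)·u_tt = 0
So the left-hand side equals
  A e^{- x}
This must equal f(x, t) = - e^{- x} identically.
Matching coefficients of the independent functions:
  [e^{- x}]:  A = -1
Solving: A = -1.
Check against the point condition:
  u(0, 1) = -1  ⟹  A = -1  ✓
Hence u(x, t) = - t.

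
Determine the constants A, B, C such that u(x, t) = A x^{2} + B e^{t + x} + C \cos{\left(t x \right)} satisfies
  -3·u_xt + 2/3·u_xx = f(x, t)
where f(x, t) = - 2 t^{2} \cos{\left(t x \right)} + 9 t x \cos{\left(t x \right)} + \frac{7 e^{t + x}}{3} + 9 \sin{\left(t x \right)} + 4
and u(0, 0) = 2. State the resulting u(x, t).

Substitute the ansatz u = A x^{2} + B e^{t + x} + C \cos{\left(t x \right)} into the left-hand side.
Derivatives of the ansatz:
  u_xt = B e^{t} e^{x} - C t x \cos{\left(t x \right)} - C \sin{\left(t x \right)}
  u_xx = 2 A + B e^{t} e^{x} - C t^{2} \cos{\left(t x \right)}
Term by term:
  -3·u_xt = - 3 B e^{t} e^{x} + 3 C t x \cos{\left(t x \right)} + 3 C \sin{\left(t x \right)}
  2/3·u_xx = \frac{4 A}{3} + \frac{2 B e^{t} e^{x}}{3} - \frac{2 C t^{2} \cos{\left(t x \right)}}{3}
So the left-hand side equals
  \frac{4 A}{3} - \frac{7 B e^{t} e^{x}}{3} - \frac{2 C t^{2} \cos{\left(t x \right)}}{3} + 3 C t x \cos{\left(t x \right)} + 3 C \sin{\left(t x \right)}
This must equal f(x, t) identically; expanded, f = - 2 t^{2} \cos{\left(t x \right)} + 9 t x \cos{\left(t x \right)} + \frac{7 e^{t} e^{x}}{3} + 9 \sin{\left(t x \right)} + 4.
Matching coefficients of the independent functions:
  [constant term]:  \frac{4 A}{3} = 4
  [t^{2} \cos{\left(t x \right)}]:  - \frac{2 C}{3} = -2
  [e^{t} e^{x}]:  - \frac{7 B}{3} = \frac{7}{3}
  [t x \cos{\left(t x \right)}, \sin{\left(t x \right)}]:  3 C = 9
Solving: A = 3, B = -1, C = 3.
Check against the point condition:
  u(0, 0) = 2  ⟹  B + C = 2  ✓
Hence u(x, t) = 3 x^{2} - e^{t + x} + 3 \cos{\left(t x \right)}.

Answer: u(x, t) = 3 x^{2} - e^{t + x} + 3 \cos{\left(t x \right)}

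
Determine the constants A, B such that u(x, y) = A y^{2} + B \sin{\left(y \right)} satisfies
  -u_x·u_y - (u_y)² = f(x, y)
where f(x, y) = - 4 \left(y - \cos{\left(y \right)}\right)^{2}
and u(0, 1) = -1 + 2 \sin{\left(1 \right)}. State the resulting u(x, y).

Answer: u(x, y) = - y^{2} + 2 \sin{\left(y \right)}

Derivation:
Substitute the ansatz u = A y^{2} + B \sin{\left(y \right)} into the left-hand side.
Derivatives of the ansatz:
  u_x = 0
  u_y = 2 A y + B \cos{\left(y \right)}
Term by term:
  -u_x·u_y = 0
  -(u_y)² = - 4 A^{2} y^{2} - 4 A B y \cos{\left(y \right)} - B^{2} \cos^{2}{\left(y \right)}
So the left-hand side equals
  - 4 A^{2} y^{2} - 4 A B y \cos{\left(y \right)} - B^{2} \cos^{2}{\left(y \right)}
This must equal f(x, y) identically; expanded, f = - 4 y^{2} + 8 y \cos{\left(y \right)} - 4 \cos^{2}{\left(y \right)}.
Matching coefficients of the independent functions:
  [y^{2}]:  - 4 A^{2} = -4
  [y \cos{\left(y \right)}]:  - 4 A B = 8
  [\cos^{2}{\left(y \right)}]:  - B^{2} = -4
These equations allow (A, B) = (-1, 2) or (1, -2).
Impose the point condition(s):
  u(0, 1) = -1 + 2 \sin{\left(1 \right)}  ⟹  A + B \sin{\left(1 \right)} = -1 + 2 \sin{\left(1 \right)}
Only A = -1, B = 2 satisfies everything.
Hence u(x, y) = - y^{2} + 2 \sin{\left(y \right)}.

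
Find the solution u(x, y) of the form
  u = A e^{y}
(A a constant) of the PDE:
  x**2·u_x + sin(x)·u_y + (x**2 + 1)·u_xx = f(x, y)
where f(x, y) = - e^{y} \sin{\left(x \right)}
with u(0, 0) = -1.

Answer: u(x, y) = - e^{y}

Derivation:
Substitute the ansatz u = A e^{y} into the left-hand side.
Derivatives of the ansatz:
  u_x = 0
  u_y = A e^{y}
  u_xx = 0
Term by term:
  x**2·u_x = 0
  sin(x)·u_y = A e^{y} \sin{\left(x \right)}
  (x**2 + 1)·u_xx = 0
So the left-hand side equals
  A e^{y} \sin{\left(x \right)}
This must equal f(x, y) = - e^{y} \sin{\left(x \right)} identically.
Matching coefficients of the independent functions:
  [e^{y} \sin{\left(x \right)}]:  A = -1
Solving: A = -1.
Check against the point condition:
  u(0, 0) = -1  ⟹  A = -1  ✓
Hence u(x, y) = - e^{y}.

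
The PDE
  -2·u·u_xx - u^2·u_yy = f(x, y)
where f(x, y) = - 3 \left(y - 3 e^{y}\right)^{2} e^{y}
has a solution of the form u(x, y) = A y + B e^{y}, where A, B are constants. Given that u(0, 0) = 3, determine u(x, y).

Substitute the ansatz u = A y + B e^{y} into the left-hand side.
Derivatives of the ansatz:
  u_xx = 0
  u_yy = B e^{y}
Term by term:
  -2·u·u_xx = 0
  -u^2·u_yy = - A^{2} B y^{2} e^{y} - 2 A B^{2} y e^{2 y} - B^{3} e^{3 y}
So the left-hand side equals
  - A^{2} B y^{2} e^{y} - 2 A B^{2} y e^{2 y} - B^{3} e^{3 y}
This must equal f(x, y) identically; expanded, f = - 3 y^{2} e^{y} + 18 y e^{2 y} - 27 e^{3 y}.
Matching coefficients of the independent functions:
  [y e^{2 y}]:  - 2 A B^{2} = 18
  [y^{2} e^{y}]:  - A^{2} B = -3
  [e^{3 y}]:  - B^{3} = -27
Solving: A = -1, B = 3.
Check against the point condition:
  u(0, 0) = 3  ⟹  B = 3  ✓
Hence u(x, y) = - y + 3 e^{y}.

Answer: u(x, y) = - y + 3 e^{y}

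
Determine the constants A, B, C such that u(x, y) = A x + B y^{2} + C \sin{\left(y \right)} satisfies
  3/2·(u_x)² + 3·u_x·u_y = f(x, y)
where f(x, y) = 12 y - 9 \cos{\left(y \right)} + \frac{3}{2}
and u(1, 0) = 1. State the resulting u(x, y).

Substitute the ansatz u = A x + B y^{2} + C \sin{\left(y \right)} into the left-hand side.
Derivatives of the ansatz:
  u_x = A
  u_y = 2 B y + C \cos{\left(y \right)}
Term by term:
  3/2·(u_x)² = \frac{3 A^{2}}{2}
  3·u_x·u_y = 6 A B y + 3 A C \cos{\left(y \right)}
So the left-hand side equals
  \frac{3 A^{2}}{2} + 6 A B y + 3 A C \cos{\left(y \right)}
This must equal f(x, y) = 12 y - 9 \cos{\left(y \right)} + \frac{3}{2} identically.
Matching coefficients of the independent functions:
  [constant term]:  \frac{3 A^{2}}{2} = \frac{3}{2}
  [y]:  6 A B = 12
  [\cos{\left(y \right)}]:  3 A C = -9
These equations allow (A, B, C) = (-1, -2, 3) or (1, 2, -3).
Impose the point condition(s):
  u(1, 0) = 1  ⟹  A = 1
Only A = 1, B = 2, C = -3 satisfies everything.
Hence u(x, y) = x + 2 y^{2} - 3 \sin{\left(y \right)}.

Answer: u(x, y) = x + 2 y^{2} - 3 \sin{\left(y \right)}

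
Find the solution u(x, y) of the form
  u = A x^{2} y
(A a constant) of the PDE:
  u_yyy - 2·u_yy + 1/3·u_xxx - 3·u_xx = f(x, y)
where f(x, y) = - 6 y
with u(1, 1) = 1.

Substitute the ansatz u = A x^{2} y into the left-hand side.
Derivatives of the ansatz:
  u_yyy = 0
  u_yy = 0
  u_xxx = 0
  u_xx = 2 A y
Term by term:
  u_yyy = 0
  -2·u_yy = 0
  1/3·u_xxx = 0
  -3·u_xx = - 6 A y
So the left-hand side equals
  - 6 A y
This must equal f(x, y) = - 6 y identically.
Matching coefficients of the independent functions:
  [y]:  - 6 A = -6
Solving: A = 1.
Check against the point condition:
  u(1, 1) = 1  ⟹  A = 1  ✓
Hence u(x, y) = x^{2} y.

Answer: u(x, y) = x^{2} y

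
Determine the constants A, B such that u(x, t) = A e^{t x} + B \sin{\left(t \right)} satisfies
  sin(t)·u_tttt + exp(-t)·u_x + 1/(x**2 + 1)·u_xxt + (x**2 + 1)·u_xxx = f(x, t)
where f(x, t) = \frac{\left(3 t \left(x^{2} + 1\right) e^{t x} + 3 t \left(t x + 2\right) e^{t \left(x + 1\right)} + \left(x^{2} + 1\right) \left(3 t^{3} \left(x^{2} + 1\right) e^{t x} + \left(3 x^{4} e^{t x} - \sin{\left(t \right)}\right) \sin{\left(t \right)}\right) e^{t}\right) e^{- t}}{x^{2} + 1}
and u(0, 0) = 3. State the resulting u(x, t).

Substitute the ansatz u = A e^{t x} + B \sin{\left(t \right)} into the left-hand side.
Derivatives of the ansatz:
  u_tttt = A x^{4} e^{t x} + B \sin{\left(t \right)}
  u_x = A t e^{t x}
  u_xxt = A t^{2} x e^{t x} + 2 A t e^{t x}
  u_xxx = A t^{3} e^{t x}
Term by term:
  sin(t)·u_tttt = A x^{4} e^{t x} \sin{\left(t \right)} + B \sin^{2}{\left(t \right)}
  exp(-t)·u_x = A t e^{- t} e^{t x}
  1/(x**2 + 1)·u_xxt = \frac{A t^{2} x e^{t x}}{x^{2} + 1} + \frac{2 A t e^{t x}}{x^{2} + 1}
  (x**2 + 1)·u_xxx = A t^{3} x^{2} e^{t x} + A t^{3} e^{t x}
So the left-hand side equals
  A t^{3} x^{2} e^{t x} + A t^{3} e^{t x} + \frac{A t^{2} x e^{t x}}{x^{2} + 1} + A t e^{- t} e^{t x} + \frac{2 A t e^{t x}}{x^{2} + 1} + A x^{4} e^{t x} \sin{\left(t \right)} + B \sin^{2}{\left(t \right)}
This must equal f(x, t) identically; expanded, f = 3 t^{3} x^{2} e^{t x} + 3 t^{3} e^{t x} + \frac{3 t^{2} x e^{t x}}{x^{2} + 1} + 3 t e^{- t} e^{t x} + \frac{6 t e^{t x}}{x^{2} + 1} + 3 x^{4} e^{t x} \sin{\left(t \right)} - \sin^{2}{\left(t \right)}.
Matching coefficients of the independent functions:
  [t^{3} e^{t x}, t e^{- t} e^{t x}, t^{3} x^{2} e^{t x}, x^{4} e^{t x} \sin{\left(t \right)}, …]:  A = 3
  [\frac{t e^{t x}}{x^{2} + 1}]:  2 A = 6
  [\sin^{2}{\left(t \right)}]:  B = -1
Solving: A = 3, B = -1.
Check against the point condition:
  u(0, 0) = 3  ⟹  A = 3  ✓
Hence u(x, t) = 3 e^{t x} - \sin{\left(t \right)}.

Answer: u(x, t) = 3 e^{t x} - \sin{\left(t \right)}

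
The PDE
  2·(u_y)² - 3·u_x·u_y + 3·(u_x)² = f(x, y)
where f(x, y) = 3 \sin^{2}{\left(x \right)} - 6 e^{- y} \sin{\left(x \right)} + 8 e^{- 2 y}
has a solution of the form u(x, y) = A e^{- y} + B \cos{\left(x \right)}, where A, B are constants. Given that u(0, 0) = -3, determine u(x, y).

Substitute the ansatz u = A e^{- y} + B \cos{\left(x \right)} into the left-hand side.
Derivatives of the ansatz:
  u_y = - A e^{- y}
  u_x = - B \sin{\left(x \right)}
Term by term:
  2·(u_y)² = 2 A^{2} e^{- 2 y}
  -3·u_x·u_y = - 3 A B e^{- y} \sin{\left(x \right)}
  3·(u_x)² = 3 B^{2} \sin^{2}{\left(x \right)}
So the left-hand side equals
  2 A^{2} e^{- 2 y} - 3 A B e^{- y} \sin{\left(x \right)} + 3 B^{2} \sin^{2}{\left(x \right)}
This must equal f(x, y) = 3 \sin^{2}{\left(x \right)} - 6 e^{- y} \sin{\left(x \right)} + 8 e^{- 2 y} identically.
Matching coefficients of the independent functions:
  [e^{- y} \sin{\left(x \right)}]:  - 3 A B = -6
  [e^{- 2 y}]:  2 A^{2} = 8
  [\sin^{2}{\left(x \right)}]:  3 B^{2} = 3
These equations allow (A, B) = (-2, -1) or (2, 1).
Impose the point condition(s):
  u(0, 0) = -3  ⟹  A + B = -3
Only A = -2, B = -1 satisfies everything.
Hence u(x, y) = - \cos{\left(x \right)} - 2 e^{- y}.

Answer: u(x, y) = - \cos{\left(x \right)} - 2 e^{- y}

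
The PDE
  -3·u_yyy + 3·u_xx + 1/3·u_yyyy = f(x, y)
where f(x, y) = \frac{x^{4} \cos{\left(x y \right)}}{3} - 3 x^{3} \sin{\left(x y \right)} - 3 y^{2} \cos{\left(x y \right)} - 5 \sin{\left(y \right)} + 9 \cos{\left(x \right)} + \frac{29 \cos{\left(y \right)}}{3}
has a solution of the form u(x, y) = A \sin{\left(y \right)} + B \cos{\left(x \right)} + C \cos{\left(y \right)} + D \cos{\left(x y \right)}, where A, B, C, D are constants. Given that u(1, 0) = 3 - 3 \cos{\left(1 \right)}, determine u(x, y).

Substitute the ansatz u = A \sin{\left(y \right)} + B \cos{\left(x \right)} + C \cos{\left(y \right)} + D \cos{\left(x y \right)} into the left-hand side.
Derivatives of the ansatz:
  u_yyy = - A \cos{\left(y \right)} + C \sin{\left(y \right)} + D x^{3} \sin{\left(x y \right)}
  u_xx = - B \cos{\left(x \right)} - D y^{2} \cos{\left(x y \right)}
  u_yyyy = A \sin{\left(y \right)} + C \cos{\left(y \right)} + D x^{4} \cos{\left(x y \right)}
Term by term:
  -3·u_yyy = 3 A \cos{\left(y \right)} - 3 C \sin{\left(y \right)} - 3 D x^{3} \sin{\left(x y \right)}
  3·u_xx = - 3 B \cos{\left(x \right)} - 3 D y^{2} \cos{\left(x y \right)}
  1/3·u_yyyy = \frac{A \sin{\left(y \right)}}{3} + \frac{C \cos{\left(y \right)}}{3} + \frac{D x^{4} \cos{\left(x y \right)}}{3}
So the left-hand side equals
  \frac{A \sin{\left(y \right)}}{3} + 3 A \cos{\left(y \right)} - 3 B \cos{\left(x \right)} - 3 C \sin{\left(y \right)} + \frac{C \cos{\left(y \right)}}{3} + \frac{D x^{4} \cos{\left(x y \right)}}{3} - 3 D x^{3} \sin{\left(x y \right)} - 3 D y^{2} \cos{\left(x y \right)}
This must equal f(x, y) = \frac{x^{4} \cos{\left(x y \right)}}{3} - 3 x^{3} \sin{\left(x y \right)} - 3 y^{2} \cos{\left(x y \right)} - 5 \sin{\left(y \right)} + 9 \cos{\left(x \right)} + \frac{29 \cos{\left(y \right)}}{3} identically.
Matching coefficients of the independent functions:
  [x^{3} \sin{\left(x y \right)}, y^{2} \cos{\left(x y \right)}]:  - 3 D = -3
  [x^{4} \cos{\left(x y \right)}]:  \frac{D}{3} = \frac{1}{3}
  [\sin{\left(y \right)}]:  \frac{A}{3} - 3 C = -5
  [\cos{\left(x \right)}]:  - 3 B = 9
  [\cos{\left(y \right)}]:  3 A + \frac{C}{3} = \frac{29}{3}
Solving: A = 3, B = -3, C = 2, D = 1.
Check against the point condition:
  u(1, 0) = 3 - 3 \cos{\left(1 \right)}  ⟹  B \cos{\left(1 \right)} + C + D = 3 - 3 \cos{\left(1 \right)}  ✓
Hence u(x, y) = 3 \sin{\left(y \right)} - 3 \cos{\left(x \right)} + 2 \cos{\left(y \right)} + \cos{\left(x y \right)}.

Answer: u(x, y) = 3 \sin{\left(y \right)} - 3 \cos{\left(x \right)} + 2 \cos{\left(y \right)} + \cos{\left(x y \right)}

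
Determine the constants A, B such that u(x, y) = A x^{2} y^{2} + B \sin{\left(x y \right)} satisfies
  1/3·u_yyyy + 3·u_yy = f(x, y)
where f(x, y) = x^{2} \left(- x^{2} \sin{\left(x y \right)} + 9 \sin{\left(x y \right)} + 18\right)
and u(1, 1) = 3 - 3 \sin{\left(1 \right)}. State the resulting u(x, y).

Substitute the ansatz u = A x^{2} y^{2} + B \sin{\left(x y \right)} into the left-hand side.
Derivatives of the ansatz:
  u_yyyy = B x^{4} \sin{\left(x y \right)}
  u_yy = 2 A x^{2} - B x^{2} \sin{\left(x y \right)}
Term by term:
  1/3·u_yyyy = \frac{B x^{4} \sin{\left(x y \right)}}{3}
  3·u_yy = 6 A x^{2} - 3 B x^{2} \sin{\left(x y \right)}
So the left-hand side equals
  6 A x^{2} + \frac{B x^{4} \sin{\left(x y \right)}}{3} - 3 B x^{2} \sin{\left(x y \right)}
This must equal f(x, y) identically; expanded, f = - x^{4} \sin{\left(x y \right)} + 9 x^{2} \sin{\left(x y \right)} + 18 x^{2}.
Matching coefficients of the independent functions:
  [x^{2}]:  6 A = 18
  [x^{2} \sin{\left(x y \right)}]:  - 3 B = 9
  [x^{4} \sin{\left(x y \right)}]:  \frac{B}{3} = -1
Solving: A = 3, B = -3.
Check against the point condition:
  u(1, 1) = 3 - 3 \sin{\left(1 \right)}  ⟹  A + B \sin{\left(1 \right)} = 3 - 3 \sin{\left(1 \right)}  ✓
Hence u(x, y) = 3 x^{2} y^{2} - 3 \sin{\left(x y \right)}.

Answer: u(x, y) = 3 x^{2} y^{2} - 3 \sin{\left(x y \right)}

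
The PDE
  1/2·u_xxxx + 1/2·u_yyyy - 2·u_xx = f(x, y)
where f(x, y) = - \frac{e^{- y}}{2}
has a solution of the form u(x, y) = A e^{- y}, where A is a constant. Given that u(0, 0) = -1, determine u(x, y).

Substitute the ansatz u = A e^{- y} into the left-hand side.
Derivatives of the ansatz:
  u_xxxx = 0
  u_yyyy = A e^{- y}
  u_xx = 0
Term by term:
  1/2·u_xxxx = 0
  1/2·u_yyyy = \frac{A e^{- y}}{2}
  -2·u_xx = 0
So the left-hand side equals
  \frac{A e^{- y}}{2}
This must equal f(x, y) = - \frac{e^{- y}}{2} identically.
Matching coefficients of the independent functions:
  [e^{- y}]:  \frac{A}{2} = - \frac{1}{2}
Solving: A = -1.
Check against the point condition:
  u(0, 0) = -1  ⟹  A = -1  ✓
Hence u(x, y) = - e^{- y}.

Answer: u(x, y) = - e^{- y}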